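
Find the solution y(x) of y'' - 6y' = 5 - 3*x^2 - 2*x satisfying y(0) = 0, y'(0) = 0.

Characteristic equation r² - 6r = 0 factors as (r - 6)r = 0, so r = 6, 0.
Hence y_h = C1*exp(6*x) + C2.
Since 0 is a characteristic root (multiplicity 1), multiply the polynomial trial by x: try y_p = x*(A0 + A1*x + A2*x^2). Substituting and matching coefficients of each power of x gives A0 = -3/4, A1 = 1/4, A2 = 1/6, so y_p = -3*x/4 + x^2/4 + x^3/6.
General solution: y = C2 - 3*x/4 + x^2/4 + x^3/6 + C1*exp(6*x).
Apply the initial conditions: y(0) = C1 + C2 = 0 and y'(0) = -3/4 + 6*C1 = 0. Solving gives C1 = 1/8, C2 = -1/8.

y = -1/8 - 3*x/4 + x**2/4 + x**3/6 + exp(6*x)/8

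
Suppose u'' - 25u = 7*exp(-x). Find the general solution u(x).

u = -7*exp(-x)/24 + C1*exp(-5*x) + C2*exp(5*x)

Characteristic equation r² - 25 = 0 factors as (r + 5)(r - 5) = 0, so r = -5, 5.
Hence u_h = C1*exp(-5*x) + C2*exp(5*x).
Try u_p = A*exp(-x). Substituting into the equation and dividing by exp(-x) gives A = -7/24, so u_p = -7*exp(-x)/24.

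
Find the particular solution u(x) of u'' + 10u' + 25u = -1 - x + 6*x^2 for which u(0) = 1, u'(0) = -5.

Characteristic equation r² + 10r + 25 = 0 has discriminant (10)² - 4·(25) = 0, so r = -5 is a repeated root.
Hence u_h = (C1 + C2*x)*exp(-5*x).
For the particular solution try u_p = A0 + A1*x + A2*x^2. Substituting and matching coefficients of each power of x gives A0 = 21/625, A1 = -29/125, A2 = 6/25, so u_p = 21/625 - 29*x/125 + 6*x^2/25.
General solution: u = 21/625 - 29*x/125 + 6*x^2/25 + C1*exp(-5*x) + C2*x*exp(-5*x).
Apply the initial conditions: u(0) = 21/625 + C1 = 1 and u'(0) = -29/125 + C2 - 5*C1 = -5. Solving gives C1 = 604/625, C2 = 8/125.

u = 21/625 - 29*x/125 + 6*x**2/25 + 604*exp(-5*x)/625 + 8*x*exp(-5*x)/125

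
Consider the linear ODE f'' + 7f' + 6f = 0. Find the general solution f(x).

Characteristic equation r² + 7r + 6 = 0 factors as (r + 1)(r + 6) = 0, so r = -1, -6.
Hence f_h = C1*exp(-x) + C2*exp(-6*x).

f = C1*exp(-x) + C2*exp(-6*x)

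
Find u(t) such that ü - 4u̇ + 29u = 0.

Characteristic equation r² - 4r + 29 = 0 has discriminant (-4)² - 4·(29) = -100 < 0, so r = 2 ± 5i.
Hence u_h = C1*cos(5*t)*exp(2*t) + C2*exp(2*t)*sin(5*t).

u = C1*cos(5*t)*exp(2*t) + C2*exp(2*t)*sin(5*t)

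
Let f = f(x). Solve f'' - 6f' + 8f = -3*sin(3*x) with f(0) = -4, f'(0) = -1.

Characteristic equation r² - 6r + 8 = 0 factors as (r - 4)(r - 2) = 0, so r = 4, 2.
Hence f_h = C1*exp(4*x) + C2*exp(2*x).
Try f_p = A*cos(3*x) + B*sin(3*x). Substituting and equating the coefficients of cos(3x) and sin(3x) gives A = -54/325, B = 3/325, so f_p = -54*cos(3*x)/325 + 3*sin(3*x)/325.
General solution: f = -54*cos(3*x)/325 + 3*sin(3*x)/325 + C1*exp(4*x) + C2*exp(2*x).
Apply the initial conditions: f(0) = -54/325 + C1 + C2 = -4 and f'(0) = 9/325 + 2*C2 + 4*C1 = -1. Solving gives C1 = 83/25, C2 = -93/13.

f = -93*exp(2*x)/13 - 54*cos(3*x)/325 + 3*sin(3*x)/325 + 83*exp(4*x)/25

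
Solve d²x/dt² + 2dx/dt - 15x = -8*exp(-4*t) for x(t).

x = 8*exp(-4*t)/7 + C1*exp(3*t) + C2*exp(-5*t)

Characteristic equation r² + 2r - 15 = 0 factors as (r - 3)(r + 5) = 0, so r = 3, -5.
Hence x_h = C1*exp(3*t) + C2*exp(-5*t).
Try x_p = A*exp(-4*t). Substituting into the equation and dividing by exp(-4*t) gives A = 8/7, so x_p = 8*exp(-4*t)/7.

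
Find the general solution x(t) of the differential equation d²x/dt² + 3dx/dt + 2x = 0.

x = C1*exp(-2*t) + C2*exp(-t)

Characteristic equation r² + 3r + 2 = 0 factors as (r + 2)(r + 1) = 0, so r = -2, -1.
Hence x_h = C1*exp(-2*t) + C2*exp(-t).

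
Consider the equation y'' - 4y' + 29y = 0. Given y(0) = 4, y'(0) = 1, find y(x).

y = 4*cos(5*x)*exp(2*x) - 7*exp(2*x)*sin(5*x)/5

Characteristic equation r² - 4r + 29 = 0 has discriminant (-4)² - 4·(29) = -100 < 0, so r = 2 ± 5i.
Hence y_h = C1*cos(5*x)*exp(2*x) + C2*exp(2*x)*sin(5*x).
Apply the initial conditions: y(0) = C1 = 4 and y'(0) = 2*C1 + 5*C2 = 1. Solving gives C1 = 4, C2 = -7/5.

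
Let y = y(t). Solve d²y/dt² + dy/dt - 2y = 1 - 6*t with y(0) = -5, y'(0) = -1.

Characteristic equation r² + r - 2 = 0 factors as (r + 2)(r - 1) = 0, so r = -2, 1.
Hence y_h = C1*exp(-2*t) + C2*exp(t).
For the particular solution try y_p = A0 + A1*t. Substituting and matching coefficients of each power of t gives A0 = 1, A1 = 3, so y_p = 1 + 3*t.
General solution: y = 1 + 3*t + C1*exp(-2*t) + C2*exp(t).
Apply the initial conditions: y(0) = 1 + C1 + C2 = -5 and y'(0) = 3 + C2 - 2*C1 = -1. Solving gives C1 = -2/3, C2 = -16/3.

y = 1 + 3*t - 16*exp(t)/3 - 2*exp(-2*t)/3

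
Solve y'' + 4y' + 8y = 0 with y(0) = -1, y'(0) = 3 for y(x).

y = exp(-2*x)*sin(2*x)/2 - cos(2*x)*exp(-2*x)

Characteristic equation r² + 4r + 8 = 0 has discriminant (4)² - 4·(8) = -16 < 0, so r = -2 ± 2i.
Hence y_h = C1*cos(2*x)*exp(-2*x) + C2*exp(-2*x)*sin(2*x).
Apply the initial conditions: y(0) = C1 = -1 and y'(0) = -2*C1 + 2*C2 = 3. Solving gives C1 = -1, C2 = 1/2.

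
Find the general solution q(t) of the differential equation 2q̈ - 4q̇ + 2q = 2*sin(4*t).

q = -15*sin(4*t)/289 + 8*cos(4*t)/289 + C1*exp(t) + C2*t*exp(t)

Divide through by 2: q'' - 2q' + q = sin(4*t).
Characteristic equation r² - 2r + 1 = 0 has discriminant (-2)² - 4·(1) = 0, so r = 1 is a repeated root.
Hence q_h = (C1 + C2*t)*exp(t).
Try q_p = A*cos(4*t) + B*sin(4*t). Substituting and equating the coefficients of cos(4t) and sin(4t) gives A = 8/289, B = -15/289, so q_p = -15*sin(4*t)/289 + 8*cos(4*t)/289.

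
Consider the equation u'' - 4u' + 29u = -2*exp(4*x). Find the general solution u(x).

u = -2*exp(4*x)/29 + C1*cos(5*x)*exp(2*x) + C2*exp(2*x)*sin(5*x)

Characteristic equation r² - 4r + 29 = 0 has discriminant (-4)² - 4·(29) = -100 < 0, so r = 2 ± 5i.
Hence u_h = C1*cos(5*x)*exp(2*x) + C2*exp(2*x)*sin(5*x).
Try u_p = A*exp(4*x). Substituting into the equation and dividing by exp(4*x) gives A = -2/29, so u_p = -2*exp(4*x)/29.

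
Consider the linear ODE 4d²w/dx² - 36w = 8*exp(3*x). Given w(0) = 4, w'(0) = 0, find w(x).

Divide through by 4: w'' - 9w = 2*exp(3*x).
Characteristic equation r² - 9 = 0 factors as (r + 3)(r - 3) = 0, so r = -3, 3.
Hence w_h = C1*exp(-3*x) + C2*exp(3*x).
Since exp(3*x) solves the homogeneous equation (r = 3 is a root of multiplicity 1), multiply the trial by x. Try w_p = A*x*exp(3*x). Substituting into the equation and dividing by exp(3*x) gives A = 1/3, so w_p = x*exp(3*x)/3.
General solution: w = C1*exp(-3*x) + C2*exp(3*x) + x*exp(3*x)/3.
Apply the initial conditions: w(0) = C1 + C2 = 4 and w'(0) = 1/3 - 3*C1 + 3*C2 = 0. Solving gives C1 = 37/18, C2 = 35/18.

w = 35*exp(3*x)/18 + 37*exp(-3*x)/18 + x*exp(3*x)/3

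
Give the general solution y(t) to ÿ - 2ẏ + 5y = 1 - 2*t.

y = 1/25 - 2*t/5 + C1*cos(2*t)*exp(t) + C2*exp(t)*sin(2*t)

Characteristic equation r² - 2r + 5 = 0 has discriminant (-2)² - 4·(5) = -16 < 0, so r = 1 ± 2i.
Hence y_h = C1*cos(2*t)*exp(t) + C2*exp(t)*sin(2*t).
For the particular solution try y_p = A0 + A1*t. Substituting and matching coefficients of each power of t gives A0 = 1/25, A1 = -2/5, so y_p = 1/25 - 2*t/5.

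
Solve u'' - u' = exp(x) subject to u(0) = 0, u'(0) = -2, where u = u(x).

u = 3 - 3*exp(x) + x*exp(x)

Characteristic equation r² - r = 0 factors as (r - 1)r = 0, so r = 1, 0.
Hence u_h = C1*exp(x) + C2.
Since exp(x) solves the homogeneous equation (r = 1 is a root of multiplicity 1), multiply the trial by x. Try u_p = A*x*exp(x). Substituting into the equation and dividing by exp(x) gives A = 1, so u_p = x*exp(x).
General solution: u = C2 + C1*exp(x) + x*exp(x).
Apply the initial conditions: u(0) = C1 + C2 = 0 and u'(0) = 1 + C1 = -2. Solving gives C1 = -3, C2 = 3.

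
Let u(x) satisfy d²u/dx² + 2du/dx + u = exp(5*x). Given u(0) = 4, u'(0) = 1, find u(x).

Characteristic equation r² + 2r + 1 = 0 has discriminant (2)² - 4·(1) = 0, so r = -1 is a repeated root.
Hence u_h = (C1 + C2*x)*exp(-x).
Try u_p = A*exp(5*x). Substituting into the equation and dividing by exp(5*x) gives A = 1/36, so u_p = exp(5*x)/36.
General solution: u = exp(5*x)/36 + C1*exp(-x) + C2*x*exp(-x).
Apply the initial conditions: u(0) = 1/36 + C1 = 4 and u'(0) = 5/36 + C2 - C1 = 1. Solving gives C1 = 143/36, C2 = 29/6.

u = exp(5*x)/36 + 143*exp(-x)/36 + 29*x*exp(-x)/6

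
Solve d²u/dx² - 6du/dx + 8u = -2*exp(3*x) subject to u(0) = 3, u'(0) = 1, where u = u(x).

Characteristic equation r² - 6r + 8 = 0 factors as (r - 4)(r - 2) = 0, so r = 4, 2.
Hence u_h = C1*exp(4*x) + C2*exp(2*x).
Try u_p = A*exp(3*x). Substituting into the equation and dividing by exp(3*x) gives A = 2, so u_p = 2*exp(3*x).
General solution: u = 2*exp(3*x) + C1*exp(4*x) + C2*exp(2*x).
Apply the initial conditions: u(0) = 2 + C1 + C2 = 3 and u'(0) = 6 + 2*C2 + 4*C1 = 1. Solving gives C1 = -7/2, C2 = 9/2.

u = 2*exp(3*x) - 7*exp(4*x)/2 + 9*exp(2*x)/2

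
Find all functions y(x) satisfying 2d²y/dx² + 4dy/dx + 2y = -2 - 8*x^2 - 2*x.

Divide through by 2: y'' + 2y' + y = -1 - x - 4*x^2.
Characteristic equation r² + 2r + 1 = 0 has discriminant (2)² - 4·(1) = 0, so r = -1 is a repeated root.
Hence y_h = (C1 + C2*x)*exp(-x).
For the particular solution try y_p = A0 + A1*x + A2*x^2. Substituting and matching coefficients of each power of x gives A0 = -23, A1 = 15, A2 = -4, so y_p = -23 - 4*x^2 + 15*x.

y = -23 - 4*x**2 + 15*x + C1*exp(-x) + C2*x*exp(-x)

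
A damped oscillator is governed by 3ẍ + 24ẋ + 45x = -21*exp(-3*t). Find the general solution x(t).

x = C1*exp(-5*t) + C2*exp(-3*t) - 7*t*exp(-3*t)/2

Divide through by 3: x'' + 8x' + 15x = -7*exp(-3*t).
Characteristic equation r² + 8r + 15 = 0 factors as (r + 5)(r + 3) = 0, so r = -5, -3.
Hence x_h = C1*exp(-5*t) + C2*exp(-3*t).
Since exp(-3*t) solves the homogeneous equation (r = -3 is a root of multiplicity 1), multiply the trial by t. Try x_p = A*t*exp(-3*t). Substituting into the equation and dividing by exp(-3*t) gives A = -7/2, so x_p = -7*t*exp(-3*t)/2.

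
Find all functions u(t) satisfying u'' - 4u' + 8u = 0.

u = C1*cos(2*t)*exp(2*t) + C2*exp(2*t)*sin(2*t)

Characteristic equation r² - 4r + 8 = 0 has discriminant (-4)² - 4·(8) = -16 < 0, so r = 2 ± 2i.
Hence u_h = C1*cos(2*t)*exp(2*t) + C2*exp(2*t)*sin(2*t).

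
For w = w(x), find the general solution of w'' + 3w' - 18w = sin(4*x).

w = -17*sin(4*x)/650 - 3*cos(4*x)/325 + C1*exp(-6*x) + C2*exp(3*x)

Characteristic equation r² + 3r - 18 = 0 factors as (r + 6)(r - 3) = 0, so r = -6, 3.
Hence w_h = C1*exp(-6*x) + C2*exp(3*x).
Try w_p = A*cos(4*x) + B*sin(4*x). Substituting and equating the coefficients of cos(4x) and sin(4x) gives A = -3/325, B = -17/650, so w_p = -17*sin(4*x)/650 - 3*cos(4*x)/325.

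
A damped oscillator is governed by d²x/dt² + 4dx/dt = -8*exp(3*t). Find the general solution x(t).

x = C2 - 8*exp(3*t)/21 + C1*exp(-4*t)

Characteristic equation r² + 4r = 0 factors as (r + 4)r = 0, so r = -4, 0.
Hence x_h = C1*exp(-4*t) + C2.
Try x_p = A*exp(3*t). Substituting into the equation and dividing by exp(3*t) gives A = -8/21, so x_p = -8*exp(3*t)/21.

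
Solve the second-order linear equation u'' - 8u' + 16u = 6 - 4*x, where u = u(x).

u = 1/4 - x/4 + C1*exp(4*x) + C2*x*exp(4*x)

Characteristic equation r² - 8r + 16 = 0 has discriminant (-8)² - 4·(16) = 0, so r = 4 is a repeated root.
Hence u_h = (C1 + C2*x)*exp(4*x).
For the particular solution try u_p = A0 + A1*x. Substituting and matching coefficients of each power of x gives A0 = 1/4, A1 = -1/4, so u_p = 1/4 - x/4.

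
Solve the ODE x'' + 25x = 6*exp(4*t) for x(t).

x = 6*exp(4*t)/41 + C1*cos(5*t) + C2*sin(5*t)

Characteristic equation r² + 25 = 0 has discriminant (0)² - 4·(25) = -100 < 0, so r = ± 5i.
Hence x_h = C1*cos(5*t) + C2*sin(5*t).
Try x_p = A*exp(4*t). Substituting into the equation and dividing by exp(4*t) gives A = 6/41, so x_p = 6*exp(4*t)/41.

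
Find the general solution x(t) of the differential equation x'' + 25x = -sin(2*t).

x = -sin(2*t)/21 + C1*cos(5*t) + C2*sin(5*t)

Characteristic equation r² + 25 = 0 has discriminant (0)² - 4·(25) = -100 < 0, so r = ± 5i.
Hence x_h = C1*cos(5*t) + C2*sin(5*t).
Try x_p = A*cos(2*t) + B*sin(2*t). Substituting and equating the coefficients of cos(2t) and sin(2t) gives A = 0, B = -1/21, so x_p = -sin(2*t)/21.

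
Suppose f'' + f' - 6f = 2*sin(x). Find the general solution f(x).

f = -7*sin(x)/25 - cos(x)/25 + C1*exp(-3*x) + C2*exp(2*x)

Characteristic equation r² + r - 6 = 0 factors as (r + 3)(r - 2) = 0, so r = -3, 2.
Hence f_h = C1*exp(-3*x) + C2*exp(2*x).
Try f_p = A*cos(x) + B*sin(x). Substituting and equating the coefficients of cos(x) and sin(x) gives A = -1/25, B = -7/25, so f_p = -7*sin(x)/25 - cos(x)/25.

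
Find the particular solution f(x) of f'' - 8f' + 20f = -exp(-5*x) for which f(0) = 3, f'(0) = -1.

Characteristic equation r² - 8r + 20 = 0 has discriminant (-8)² - 4·(20) = -16 < 0, so r = 4 ± 2i.
Hence f_h = C1*cos(2*x)*exp(4*x) + C2*exp(4*x)*sin(2*x).
Try f_p = A*exp(-5*x). Substituting into the equation and dividing by exp(-5*x) gives A = -1/85, so f_p = -exp(-5*x)/85.
General solution: f = -exp(-5*x)/85 + C1*cos(2*x)*exp(4*x) + C2*exp(4*x)*sin(2*x).
Apply the initial conditions: f(0) = -1/85 + C1 = 3 and f'(0) = 1/17 + 2*C2 + 4*C1 = -1. Solving gives C1 = 256/85, C2 = -557/85.

f = -exp(-5*x)/85 - 557*exp(4*x)*sin(2*x)/85 + 256*cos(2*x)*exp(4*x)/85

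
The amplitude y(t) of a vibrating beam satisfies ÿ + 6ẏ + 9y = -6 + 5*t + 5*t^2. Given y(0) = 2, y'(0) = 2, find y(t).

Characteristic equation r² + 6r + 9 = 0 has discriminant (6)² - 4·(9) = 0, so r = -3 is a repeated root.
Hence y_h = (C1 + C2*t)*exp(-3*t).
For the particular solution try y_p = A0 + A1*t + A2*t^2. Substituting and matching coefficients of each power of t gives A0 = -2/3, A1 = -5/27, A2 = 5/9, so y_p = -2/3 - 5*t/27 + 5*t^2/9.
General solution: y = -2/3 - 5*t/27 + 5*t^2/9 + C1*exp(-3*t) + C2*t*exp(-3*t).
Apply the initial conditions: y(0) = -2/3 + C1 = 2 and y'(0) = -5/27 + C2 - 3*C1 = 2. Solving gives C1 = 8/3, C2 = 275/27.

y = -2/3 - 5*t/27 + 5*t**2/9 + 8*exp(-3*t)/3 + 275*t*exp(-3*t)/27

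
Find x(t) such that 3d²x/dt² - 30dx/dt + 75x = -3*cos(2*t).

Divide through by 3: x'' - 10x' + 25x = -cos(2*t).
Characteristic equation r² - 10r + 25 = 0 has discriminant (-10)² - 4·(25) = 0, so r = 5 is a repeated root.
Hence x_h = (C1 + C2*t)*exp(5*t).
Try x_p = A*cos(2*t) + B*sin(2*t). Substituting and equating the coefficients of cos(2t) and sin(2t) gives A = -21/841, B = 20/841, so x_p = -21*cos(2*t)/841 + 20*sin(2*t)/841.

x = -21*cos(2*t)/841 + 20*sin(2*t)/841 + C1*exp(5*t) + C2*t*exp(5*t)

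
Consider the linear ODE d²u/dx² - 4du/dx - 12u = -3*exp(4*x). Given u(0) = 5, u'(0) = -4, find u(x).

Characteristic equation r² - 4r - 12 = 0 factors as (r + 2)(r - 6) = 0, so r = -2, 6.
Hence u_h = C1*exp(-2*x) + C2*exp(6*x).
Try u_p = A*exp(4*x). Substituting into the equation and dividing by exp(4*x) gives A = 1/4, so u_p = exp(4*x)/4.
General solution: u = exp(4*x)/4 + C1*exp(-2*x) + C2*exp(6*x).
Apply the initial conditions: u(0) = 1/4 + C1 + C2 = 5 and u'(0) = 1 - 2*C1 + 6*C2 = -4. Solving gives C1 = 67/16, C2 = 9/16.

u = exp(4*x)/4 + 9*exp(6*x)/16 + 67*exp(-2*x)/16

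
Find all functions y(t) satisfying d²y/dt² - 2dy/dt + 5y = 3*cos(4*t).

Characteristic equation r² - 2r + 5 = 0 has discriminant (-2)² - 4·(5) = -16 < 0, so r = 1 ± 2i.
Hence y_h = C1*cos(2*t)*exp(t) + C2*exp(t)*sin(2*t).
Try y_p = A*cos(4*t) + B*sin(4*t). Substituting and equating the coefficients of cos(4t) and sin(4t) gives A = -33/185, B = -24/185, so y_p = -33*cos(4*t)/185 - 24*sin(4*t)/185.

y = -33*cos(4*t)/185 - 24*sin(4*t)/185 + C1*cos(2*t)*exp(t) + C2*exp(t)*sin(2*t)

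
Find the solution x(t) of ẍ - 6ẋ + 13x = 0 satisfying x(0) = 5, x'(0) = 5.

Characteristic equation r² - 6r + 13 = 0 has discriminant (-6)² - 4·(13) = -16 < 0, so r = 3 ± 2i.
Hence x_h = C1*cos(2*t)*exp(3*t) + C2*exp(3*t)*sin(2*t).
Apply the initial conditions: x(0) = C1 = 5 and x'(0) = 2*C2 + 3*C1 = 5. Solving gives C1 = 5, C2 = -5.

x = -5*exp(3*t)*sin(2*t) + 5*cos(2*t)*exp(3*t)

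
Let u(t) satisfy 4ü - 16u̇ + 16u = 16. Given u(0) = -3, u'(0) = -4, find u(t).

u = 1 - 4*exp(2*t) + 4*t*exp(2*t)

Divide through by 4: u'' - 4u' + 4u = 4.
Characteristic equation r² - 4r + 4 = 0 has discriminant (-4)² - 4·(4) = 0, so r = 2 is a repeated root.
Hence u_h = (C1 + C2*t)*exp(2*t).
For the particular solution try u_p = A0. Substituting and matching coefficients of each power of t gives A0 = 1, so u_p = 1.
General solution: u = 1 + C1*exp(2*t) + C2*t*exp(2*t).
Apply the initial conditions: u(0) = 1 + C1 = -3 and u'(0) = C2 + 2*C1 = -4. Solving gives C1 = -4, C2 = 4.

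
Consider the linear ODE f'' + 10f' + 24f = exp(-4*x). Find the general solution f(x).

f = C1*exp(-6*x) + C2*exp(-4*x) + x*exp(-4*x)/2

Characteristic equation r² + 10r + 24 = 0 factors as (r + 6)(r + 4) = 0, so r = -6, -4.
Hence f_h = C1*exp(-6*x) + C2*exp(-4*x).
Since exp(-4*x) solves the homogeneous equation (r = -4 is a root of multiplicity 1), multiply the trial by x. Try f_p = A*x*exp(-4*x). Substituting into the equation and dividing by exp(-4*x) gives A = 1/2, so f_p = x*exp(-4*x)/2.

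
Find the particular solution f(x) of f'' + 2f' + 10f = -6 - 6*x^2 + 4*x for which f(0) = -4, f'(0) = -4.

Characteristic equation r² + 2r + 10 = 0 has discriminant (2)² - 4·(10) = -36 < 0, so r = -1 ± 3i.
Hence f_h = C1*cos(3*x)*exp(-x) + C2*exp(-x)*sin(3*x).
For the particular solution try f_p = A0 + A1*x + A2*x^2. Substituting and matching coefficients of each power of x gives A0 = -76/125, A1 = 16/25, A2 = -3/5, so f_p = -76/125 - 3*x^2/5 + 16*x/25.
General solution: f = -76/125 - 3*x^2/5 + 16*x/25 + C1*cos(3*x)*exp(-x) + C2*exp(-x)*sin(3*x).
Apply the initial conditions: f(0) = -76/125 + C1 = -4 and f'(0) = 16/25 - C1 + 3*C2 = -4. Solving gives C1 = -424/125, C2 = -1004/375.

f = -76/125 - 3*x**2/5 + 16*x/25 - 1004*exp(-x)*sin(3*x)/375 - 424*cos(3*x)*exp(-x)/125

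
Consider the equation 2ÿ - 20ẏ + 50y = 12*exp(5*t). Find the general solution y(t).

y = C1*exp(5*t) + 3*t**2*exp(5*t) + C2*t*exp(5*t)

Divide through by 2: y'' - 10y' + 25y = 6*exp(5*t).
Characteristic equation r² - 10r + 25 = 0 has discriminant (-10)² - 4·(25) = 0, so r = 5 is a repeated root.
Hence y_h = (C1 + C2*t)*exp(5*t).
Since exp(5*t) solves the homogeneous equation (r = 5 is a root of multiplicity 2), multiply the trial by t^2. Try y_p = A*t^2*exp(5*t). Substituting into the equation and dividing by exp(5*t) gives A = 3, so y_p = 3*t^2*exp(5*t).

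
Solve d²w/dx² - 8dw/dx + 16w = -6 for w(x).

w = -3/8 + C1*exp(4*x) + C2*x*exp(4*x)

Characteristic equation r² - 8r + 16 = 0 has discriminant (-8)² - 4·(16) = 0, so r = 4 is a repeated root.
Hence w_h = (C1 + C2*x)*exp(4*x).
For the particular solution try w_p = A0. Substituting and matching coefficients of each power of x gives A0 = -3/8, so w_p = -3/8.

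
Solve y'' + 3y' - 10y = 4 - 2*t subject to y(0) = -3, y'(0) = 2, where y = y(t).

Characteristic equation r² + 3r - 10 = 0 factors as (r + 5)(r - 2) = 0, so r = -5, 2.
Hence y_h = C1*exp(-5*t) + C2*exp(2*t).
For the particular solution try y_p = A0 + A1*t. Substituting and matching coefficients of each power of t gives A0 = -17/50, A1 = 1/5, so y_p = -17/50 + t/5.
General solution: y = -17/50 + t/5 + C1*exp(-5*t) + C2*exp(2*t).
Apply the initial conditions: y(0) = -17/50 + C1 + C2 = -3 and y'(0) = 1/5 - 5*C1 + 2*C2 = 2. Solving gives C1 = -178/175, C2 = -23/14.

y = -17/50 - 178*exp(-5*t)/175 - 23*exp(2*t)/14 + t/5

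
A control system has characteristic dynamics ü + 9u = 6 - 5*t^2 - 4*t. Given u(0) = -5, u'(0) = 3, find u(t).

Characteristic equation r² + 9 = 0 has discriminant (0)² - 4·(9) = -36 < 0, so r = ± 3i.
Hence u_h = C1*cos(3*t) + C2*sin(3*t).
For the particular solution try u_p = A0 + A1*t + A2*t^2. Substituting and matching coefficients of each power of t gives A0 = 64/81, A1 = -4/9, A2 = -5/9, so u_p = 64/81 - 5*t^2/9 - 4*t/9.
General solution: u = 64/81 - 5*t^2/9 - 4*t/9 + C1*cos(3*t) + C2*sin(3*t).
Apply the initial conditions: u(0) = 64/81 + C1 = -5 and u'(0) = -4/9 + 3*C2 = 3. Solving gives C1 = -469/81, C2 = 31/27.

u = 64/81 - 469*cos(3*t)/81 - 5*t**2/9 - 4*t/9 + 31*sin(3*t)/27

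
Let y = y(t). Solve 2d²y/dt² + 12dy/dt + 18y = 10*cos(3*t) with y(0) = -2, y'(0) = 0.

Divide through by 2: y'' + 6y' + 9y = 5*cos(3*t).
Characteristic equation r² + 6r + 9 = 0 has discriminant (6)² - 4·(9) = 0, so r = -3 is a repeated root.
Hence y_h = (C1 + C2*t)*exp(-3*t).
Try y_p = A*cos(3*t) + B*sin(3*t). Substituting and equating the coefficients of cos(3t) and sin(3t) gives A = 0, B = 5/18, so y_p = 5*sin(3*t)/18.
General solution: y = 5*sin(3*t)/18 + C1*exp(-3*t) + C2*t*exp(-3*t).
Apply the initial conditions: y(0) = C1 = -2 and y'(0) = 5/6 + C2 - 3*C1 = 0. Solving gives C1 = -2, C2 = -41/6.

y = -2*exp(-3*t) + 5*sin(3*t)/18 - 41*t*exp(-3*t)/6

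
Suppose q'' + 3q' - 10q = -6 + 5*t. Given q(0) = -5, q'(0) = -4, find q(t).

Characteristic equation r² + 3r - 10 = 0 factors as (r - 2)(r + 5) = 0, so r = 2, -5.
Hence q_h = C1*exp(2*t) + C2*exp(-5*t).
For the particular solution try q_p = A0 + A1*t. Substituting and matching coefficients of each power of t gives A0 = 9/20, A1 = -1/2, so q_p = 9/20 - t/2.
General solution: q = 9/20 - t/2 + C1*exp(2*t) + C2*exp(-5*t).
Apply the initial conditions: q(0) = 9/20 + C1 + C2 = -5 and q'(0) = -1/2 - 5*C2 + 2*C1 = -4. Solving gives C1 = -123/28, C2 = -37/35.

q = 9/20 - 123*exp(2*t)/28 - 37*exp(-5*t)/35 - t/2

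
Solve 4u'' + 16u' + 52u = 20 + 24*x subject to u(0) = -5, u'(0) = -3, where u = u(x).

Divide through by 4: u'' + 4u' + 13u = 5 + 6*x.
Characteristic equation r² + 4r + 13 = 0 has discriminant (4)² - 4·(13) = -36 < 0, so r = -2 ± 3i.
Hence u_h = C1*cos(3*x)*exp(-2*x) + C2*exp(-2*x)*sin(3*x).
For the particular solution try u_p = A0 + A1*x. Substituting and matching coefficients of each power of x gives A0 = 41/169, A1 = 6/13, so u_p = 41/169 + 6*x/13.
General solution: u = 41/169 + 6*x/13 + C1*cos(3*x)*exp(-2*x) + C2*exp(-2*x)*sin(3*x).
Apply the initial conditions: u(0) = 41/169 + C1 = -5 and u'(0) = 6/13 - 2*C1 + 3*C2 = -3. Solving gives C1 = -886/169, C2 = -2357/507.

u = 41/169 + 6*x/13 - 2357*exp(-2*x)*sin(3*x)/507 - 886*cos(3*x)*exp(-2*x)/169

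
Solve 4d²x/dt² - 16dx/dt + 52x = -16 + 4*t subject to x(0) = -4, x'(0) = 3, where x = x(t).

x = -48/169 + t/13 - 628*cos(3*t)*exp(2*t)/169 + 1750*exp(2*t)*sin(3*t)/507

Divide through by 4: x'' - 4x' + 13x = -4 + t.
Characteristic equation r² - 4r + 13 = 0 has discriminant (-4)² - 4·(13) = -36 < 0, so r = 2 ± 3i.
Hence x_h = C1*cos(3*t)*exp(2*t) + C2*exp(2*t)*sin(3*t).
For the particular solution try x_p = A0 + A1*t. Substituting and matching coefficients of each power of t gives A0 = -48/169, A1 = 1/13, so x_p = -48/169 + t/13.
General solution: x = -48/169 + t/13 + C1*cos(3*t)*exp(2*t) + C2*exp(2*t)*sin(3*t).
Apply the initial conditions: x(0) = -48/169 + C1 = -4 and x'(0) = 1/13 + 2*C1 + 3*C2 = 3. Solving gives C1 = -628/169, C2 = 1750/507.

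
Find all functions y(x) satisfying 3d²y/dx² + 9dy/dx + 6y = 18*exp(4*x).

Divide through by 3: y'' + 3y' + 2y = 6*exp(4*x).
Characteristic equation r² + 3r + 2 = 0 factors as (r + 1)(r + 2) = 0, so r = -1, -2.
Hence y_h = C1*exp(-x) + C2*exp(-2*x).
Try y_p = A*exp(4*x). Substituting into the equation and dividing by exp(4*x) gives A = 1/5, so y_p = exp(4*x)/5.

y = exp(4*x)/5 + C1*exp(-x) + C2*exp(-2*x)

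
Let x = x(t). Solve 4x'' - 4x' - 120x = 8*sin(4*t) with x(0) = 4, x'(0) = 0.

x = -23*sin(4*t)/533 + 2*cos(4*t)/533 + 262*exp(6*t)/143 + 976*exp(-5*t)/451

Divide through by 4: x'' - x' - 30x = 2*sin(4*t).
Characteristic equation r² - r - 30 = 0 factors as (r - 6)(r + 5) = 0, so r = 6, -5.
Hence x_h = C1*exp(6*t) + C2*exp(-5*t).
Try x_p = A*cos(4*t) + B*sin(4*t). Substituting and equating the coefficients of cos(4t) and sin(4t) gives A = 2/533, B = -23/533, so x_p = -23*sin(4*t)/533 + 2*cos(4*t)/533.
General solution: x = -23*sin(4*t)/533 + 2*cos(4*t)/533 + C1*exp(6*t) + C2*exp(-5*t).
Apply the initial conditions: x(0) = 2/533 + C1 + C2 = 4 and x'(0) = -92/533 - 5*C2 + 6*C1 = 0. Solving gives C1 = 262/143, C2 = 976/451.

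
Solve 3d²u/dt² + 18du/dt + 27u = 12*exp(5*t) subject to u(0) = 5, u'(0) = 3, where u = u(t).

u = exp(5*t)/16 + 79*exp(-3*t)/16 + 35*t*exp(-3*t)/2

Divide through by 3: u'' + 6u' + 9u = 4*exp(5*t).
Characteristic equation r² + 6r + 9 = 0 has discriminant (6)² - 4·(9) = 0, so r = -3 is a repeated root.
Hence u_h = (C1 + C2*t)*exp(-3*t).
Try u_p = A*exp(5*t). Substituting into the equation and dividing by exp(5*t) gives A = 1/16, so u_p = exp(5*t)/16.
General solution: u = exp(5*t)/16 + C1*exp(-3*t) + C2*t*exp(-3*t).
Apply the initial conditions: u(0) = 1/16 + C1 = 5 and u'(0) = 5/16 + C2 - 3*C1 = 3. Solving gives C1 = 79/16, C2 = 35/2.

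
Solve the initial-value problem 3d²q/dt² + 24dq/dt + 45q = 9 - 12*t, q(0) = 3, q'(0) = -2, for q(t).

q = 77/225 - 78*exp(-5*t)/25 - 4*t/15 + 52*exp(-3*t)/9

Divide through by 3: q'' + 8q' + 15q = 3 - 4*t.
Characteristic equation r² + 8r + 15 = 0 factors as (r + 5)(r + 3) = 0, so r = -5, -3.
Hence q_h = C1*exp(-5*t) + C2*exp(-3*t).
For the particular solution try q_p = A0 + A1*t. Substituting and matching coefficients of each power of t gives A0 = 77/225, A1 = -4/15, so q_p = 77/225 - 4*t/15.
General solution: q = 77/225 - 4*t/15 + C1*exp(-5*t) + C2*exp(-3*t).
Apply the initial conditions: q(0) = 77/225 + C1 + C2 = 3 and q'(0) = -4/15 - 5*C1 - 3*C2 = -2. Solving gives C1 = -78/25, C2 = 52/9.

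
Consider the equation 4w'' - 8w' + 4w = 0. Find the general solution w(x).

Divide through by 4: w'' - 2w' + w = 0.
Characteristic equation r² - 2r + 1 = 0 has discriminant (-2)² - 4·(1) = 0, so r = 1 is a repeated root.
Hence w_h = (C1 + C2*x)*exp(x).

w = C1*exp(x) + C2*x*exp(x)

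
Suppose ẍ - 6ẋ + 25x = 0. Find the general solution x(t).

x = C1*cos(4*t)*exp(3*t) + C2*exp(3*t)*sin(4*t)

Characteristic equation r² - 6r + 25 = 0 has discriminant (-6)² - 4·(25) = -64 < 0, so r = 3 ± 4i.
Hence x_h = C1*cos(4*t)*exp(3*t) + C2*exp(3*t)*sin(4*t).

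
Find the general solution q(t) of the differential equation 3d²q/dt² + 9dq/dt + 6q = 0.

q = C1*exp(-t) + C2*exp(-2*t)

Divide through by 3: q'' + 3q' + 2q = 0.
Characteristic equation r² + 3r + 2 = 0 factors as (r + 1)(r + 2) = 0, so r = -1, -2.
Hence q_h = C1*exp(-t) + C2*exp(-2*t).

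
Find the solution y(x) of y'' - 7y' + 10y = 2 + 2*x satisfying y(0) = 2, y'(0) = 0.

Characteristic equation r² - 7r + 10 = 0 factors as (r - 5)(r - 2) = 0, so r = 5, 2.
Hence y_h = C1*exp(5*x) + C2*exp(2*x).
For the particular solution try y_p = A0 + A1*x. Substituting and matching coefficients of each power of x gives A0 = 17/50, A1 = 1/5, so y_p = 17/50 + x/5.
General solution: y = 17/50 + x/5 + C1*exp(5*x) + C2*exp(2*x).
Apply the initial conditions: y(0) = 17/50 + C1 + C2 = 2 and y'(0) = 1/5 + 2*C2 + 5*C1 = 0. Solving gives C1 = -88/75, C2 = 17/6.

y = 17/50 - 88*exp(5*x)/75 + x/5 + 17*exp(2*x)/6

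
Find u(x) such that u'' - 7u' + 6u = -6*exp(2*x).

u = 3*exp(2*x)/2 + C1*exp(x) + C2*exp(6*x)

Characteristic equation r² - 7r + 6 = 0 factors as (r - 1)(r - 6) = 0, so r = 1, 6.
Hence u_h = C1*exp(x) + C2*exp(6*x).
Try u_p = A*exp(2*x). Substituting into the equation and dividing by exp(2*x) gives A = 3/2, so u_p = 3*exp(2*x)/2.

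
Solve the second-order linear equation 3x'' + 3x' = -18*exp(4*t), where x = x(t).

x = C2 - 3*exp(4*t)/10 + C1*exp(-t)

Divide through by 3: x'' + x' = -6*exp(4*t).
Characteristic equation r² + r = 0 factors as (r + 1)r = 0, so r = -1, 0.
Hence x_h = C1*exp(-t) + C2.
Try x_p = A*exp(4*t). Substituting into the equation and dividing by exp(4*t) gives A = -3/10, so x_p = -3*exp(4*t)/10.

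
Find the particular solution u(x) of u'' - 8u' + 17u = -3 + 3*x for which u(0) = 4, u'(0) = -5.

Characteristic equation r² - 8r + 17 = 0 has discriminant (-8)² - 4·(17) = -4 < 0, so r = 4 ± i.
Hence u_h = C1*cos(x)*exp(4*x) + C2*exp(4*x)*sin(x).
For the particular solution try u_p = A0 + A1*x. Substituting and matching coefficients of each power of x gives A0 = -27/289, A1 = 3/17, so u_p = -27/289 + 3*x/17.
General solution: u = -27/289 + 3*x/17 + C1*cos(x)*exp(4*x) + C2*exp(4*x)*sin(x).
Apply the initial conditions: u(0) = -27/289 + C1 = 4 and u'(0) = 3/17 + C2 + 4*C1 = -5. Solving gives C1 = 1183/289, C2 = -6228/289.

u = -27/289 + 3*x/17 - 6228*exp(4*x)*sin(x)/289 + 1183*cos(x)*exp(4*x)/289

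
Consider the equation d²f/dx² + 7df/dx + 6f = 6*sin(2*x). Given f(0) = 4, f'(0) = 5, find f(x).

f = -93*exp(-6*x)/50 - 21*cos(2*x)/50 + 3*sin(2*x)/50 + 157*exp(-x)/25

Characteristic equation r² + 7r + 6 = 0 factors as (r + 6)(r + 1) = 0, so r = -6, -1.
Hence f_h = C1*exp(-6*x) + C2*exp(-x).
Try f_p = A*cos(2*x) + B*sin(2*x). Substituting and equating the coefficients of cos(2x) and sin(2x) gives A = -21/50, B = 3/50, so f_p = -21*cos(2*x)/50 + 3*sin(2*x)/50.
General solution: f = -21*cos(2*x)/50 + 3*sin(2*x)/50 + C1*exp(-6*x) + C2*exp(-x).
Apply the initial conditions: f(0) = -21/50 + C1 + C2 = 4 and f'(0) = 3/25 - C2 - 6*C1 = 5. Solving gives C1 = -93/50, C2 = 157/25.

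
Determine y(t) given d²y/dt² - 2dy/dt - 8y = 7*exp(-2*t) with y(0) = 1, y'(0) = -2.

Characteristic equation r² - 2r - 8 = 0 factors as (r - 4)(r + 2) = 0, so r = 4, -2.
Hence y_h = C1*exp(4*t) + C2*exp(-2*t).
Since exp(-2*t) solves the homogeneous equation (r = -2 is a root of multiplicity 1), multiply the trial by t. Try y_p = A*t*exp(-2*t). Substituting into the equation and dividing by exp(-2*t) gives A = -7/6, so y_p = -7*t*exp(-2*t)/6.
General solution: y = C1*exp(4*t) + C2*exp(-2*t) - 7*t*exp(-2*t)/6.
Apply the initial conditions: y(0) = C1 + C2 = 1 and y'(0) = -7/6 - 2*C2 + 4*C1 = -2. Solving gives C1 = 7/36, C2 = 29/36.

y = 7*exp(4*t)/36 + 29*exp(-2*t)/36 - 7*t*exp(-2*t)/6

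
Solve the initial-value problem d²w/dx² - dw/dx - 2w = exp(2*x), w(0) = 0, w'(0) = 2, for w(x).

w = -5*exp(-x)/9 + 5*exp(2*x)/9 + x*exp(2*x)/3

Characteristic equation r² - r - 2 = 0 factors as (r + 1)(r - 2) = 0, so r = -1, 2.
Hence w_h = C1*exp(-x) + C2*exp(2*x).
Since exp(2*x) solves the homogeneous equation (r = 2 is a root of multiplicity 1), multiply the trial by x. Try w_p = A*x*exp(2*x). Substituting into the equation and dividing by exp(2*x) gives A = 1/3, so w_p = x*exp(2*x)/3.
General solution: w = C1*exp(-x) + C2*exp(2*x) + x*exp(2*x)/3.
Apply the initial conditions: w(0) = C1 + C2 = 0 and w'(0) = 1/3 - C1 + 2*C2 = 2. Solving gives C1 = -5/9, C2 = 5/9.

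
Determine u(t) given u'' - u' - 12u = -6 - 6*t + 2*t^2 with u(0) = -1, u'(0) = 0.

u = 185/432 - 20*exp(-3*t)/27 - 11*exp(4*t)/16 - t**2/6 + 19*t/36

Characteristic equation r² - r - 12 = 0 factors as (r - 4)(r + 3) = 0, so r = 4, -3.
Hence u_h = C1*exp(4*t) + C2*exp(-3*t).
For the particular solution try u_p = A0 + A1*t + A2*t^2. Substituting and matching coefficients of each power of t gives A0 = 185/432, A1 = 19/36, A2 = -1/6, so u_p = 185/432 - t^2/6 + 19*t/36.
General solution: u = 185/432 - t^2/6 + 19*t/36 + C1*exp(4*t) + C2*exp(-3*t).
Apply the initial conditions: u(0) = 185/432 + C1 + C2 = -1 and u'(0) = 19/36 - 3*C2 + 4*C1 = 0. Solving gives C1 = -11/16, C2 = -20/27.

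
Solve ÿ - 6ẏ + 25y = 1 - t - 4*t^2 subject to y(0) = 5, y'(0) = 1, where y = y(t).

y = 387/15625 - 73*t/625 - 4*t**2/25 - 53941*exp(3*t)*sin(4*t)/15625 + 77738*cos(4*t)*exp(3*t)/15625

Characteristic equation r² - 6r + 25 = 0 has discriminant (-6)² - 4·(25) = -64 < 0, so r = 3 ± 4i.
Hence y_h = C1*cos(4*t)*exp(3*t) + C2*exp(3*t)*sin(4*t).
For the particular solution try y_p = A0 + A1*t + A2*t^2. Substituting and matching coefficients of each power of t gives A0 = 387/15625, A1 = -73/625, A2 = -4/25, so y_p = 387/15625 - 73*t/625 - 4*t^2/25.
General solution: y = 387/15625 - 73*t/625 - 4*t^2/25 + C1*cos(4*t)*exp(3*t) + C2*exp(3*t)*sin(4*t).
Apply the initial conditions: y(0) = 387/15625 + C1 = 5 and y'(0) = -73/625 + 3*C1 + 4*C2 = 1. Solving gives C1 = 77738/15625, C2 = -53941/15625.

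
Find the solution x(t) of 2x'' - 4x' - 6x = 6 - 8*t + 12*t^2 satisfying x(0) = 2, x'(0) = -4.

x = -5 - 2*t**2 + 4*t - exp(3*t)/4 + 29*exp(-t)/4

Divide through by 2: x'' - 2x' - 3x = 3 - 4*t + 6*t^2.
Characteristic equation r² - 2r - 3 = 0 factors as (r + 1)(r - 3) = 0, so r = -1, 3.
Hence x_h = C1*exp(-t) + C2*exp(3*t).
For the particular solution try x_p = A0 + A1*t + A2*t^2. Substituting and matching coefficients of each power of t gives A0 = -5, A1 = 4, A2 = -2, so x_p = -5 - 2*t^2 + 4*t.
General solution: x = -5 - 2*t^2 + 4*t + C1*exp(-t) + C2*exp(3*t).
Apply the initial conditions: x(0) = -5 + C1 + C2 = 2 and x'(0) = 4 - C1 + 3*C2 = -4. Solving gives C1 = 29/4, C2 = -1/4.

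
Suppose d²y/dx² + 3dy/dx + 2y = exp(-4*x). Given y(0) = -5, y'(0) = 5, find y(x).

y = -14*exp(-x)/3 - exp(-2*x)/2 + exp(-4*x)/6

Characteristic equation r² + 3r + 2 = 0 factors as (r + 2)(r + 1) = 0, so r = -2, -1.
Hence y_h = C1*exp(-2*x) + C2*exp(-x).
Try y_p = A*exp(-4*x). Substituting into the equation and dividing by exp(-4*x) gives A = 1/6, so y_p = exp(-4*x)/6.
General solution: y = exp(-4*x)/6 + C1*exp(-2*x) + C2*exp(-x).
Apply the initial conditions: y(0) = 1/6 + C1 + C2 = -5 and y'(0) = -2/3 - C2 - 2*C1 = 5. Solving gives C1 = -1/2, C2 = -14/3.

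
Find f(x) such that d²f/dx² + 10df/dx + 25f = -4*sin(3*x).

f = -16*sin(3*x)/289 + 30*cos(3*x)/289 + C1*exp(-5*x) + C2*x*exp(-5*x)

Characteristic equation r² + 10r + 25 = 0 has discriminant (10)² - 4·(25) = 0, so r = -5 is a repeated root.
Hence f_h = (C1 + C2*x)*exp(-5*x).
Try f_p = A*cos(3*x) + B*sin(3*x). Substituting and equating the coefficients of cos(3x) and sin(3x) gives A = 30/289, B = -16/289, so f_p = -16*sin(3*x)/289 + 30*cos(3*x)/289.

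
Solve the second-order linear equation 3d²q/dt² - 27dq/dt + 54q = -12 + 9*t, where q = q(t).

Divide through by 3: q'' - 9q' + 18q = -4 + 3*t.
Characteristic equation r² - 9r + 18 = 0 factors as (r - 3)(r - 6) = 0, so r = 3, 6.
Hence q_h = C1*exp(3*t) + C2*exp(6*t).
For the particular solution try q_p = A0 + A1*t. Substituting and matching coefficients of each power of t gives A0 = -5/36, A1 = 1/6, so q_p = -5/36 + t/6.

q = -5/36 + t/6 + C1*exp(3*t) + C2*exp(6*t)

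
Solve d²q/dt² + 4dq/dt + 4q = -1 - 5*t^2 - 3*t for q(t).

Characteristic equation r² + 4r + 4 = 0 has discriminant (4)² - 4·(4) = 0, so r = -2 is a repeated root.
Hence q_h = (C1 + C2*t)*exp(-2*t).
For the particular solution try q_p = A0 + A1*t + A2*t^2. Substituting and matching coefficients of each power of t gives A0 = -11/8, A1 = 7/4, A2 = -5/4, so q_p = -11/8 - 5*t^2/4 + 7*t/4.

q = -11/8 - 5*t**2/4 + 7*t/4 + C1*exp(-2*t) + C2*t*exp(-2*t)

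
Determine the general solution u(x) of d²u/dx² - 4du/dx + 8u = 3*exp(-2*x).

u = 3*exp(-2*x)/20 + C1*cos(2*x)*exp(2*x) + C2*exp(2*x)*sin(2*x)

Characteristic equation r² - 4r + 8 = 0 has discriminant (-4)² - 4·(8) = -16 < 0, so r = 2 ± 2i.
Hence u_h = C1*cos(2*x)*exp(2*x) + C2*exp(2*x)*sin(2*x).
Try u_p = A*exp(-2*x). Substituting into the equation and dividing by exp(-2*x) gives A = 3/20, so u_p = 3*exp(-2*x)/20.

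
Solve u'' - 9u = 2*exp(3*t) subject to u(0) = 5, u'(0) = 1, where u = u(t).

Characteristic equation r² - 9 = 0 factors as (r + 3)(r - 3) = 0, so r = -3, 3.
Hence u_h = C1*exp(-3*t) + C2*exp(3*t).
Since exp(3*t) solves the homogeneous equation (r = 3 is a root of multiplicity 1), multiply the trial by t. Try u_p = A*t*exp(3*t). Substituting into the equation and dividing by exp(3*t) gives A = 1/3, so u_p = t*exp(3*t)/3.
General solution: u = C1*exp(-3*t) + C2*exp(3*t) + t*exp(3*t)/3.
Apply the initial conditions: u(0) = C1 + C2 = 5 and u'(0) = 1/3 - 3*C1 + 3*C2 = 1. Solving gives C1 = 43/18, C2 = 47/18.

u = 43*exp(-3*t)/18 + 47*exp(3*t)/18 + t*exp(3*t)/3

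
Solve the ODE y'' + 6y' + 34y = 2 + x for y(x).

Characteristic equation r² + 6r + 34 = 0 has discriminant (6)² - 4·(34) = -100 < 0, so r = -3 ± 5i.
Hence y_h = C1*cos(5*x)*exp(-3*x) + C2*exp(-3*x)*sin(5*x).
For the particular solution try y_p = A0 + A1*x. Substituting and matching coefficients of each power of x gives A0 = 31/578, A1 = 1/34, so y_p = 31/578 + x/34.

y = 31/578 + x/34 + C1*cos(5*x)*exp(-3*x) + C2*exp(-3*x)*sin(5*x)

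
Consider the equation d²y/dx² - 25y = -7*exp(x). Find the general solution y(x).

Characteristic equation r² - 25 = 0 factors as (r - 5)(r + 5) = 0, so r = 5, -5.
Hence y_h = C1*exp(5*x) + C2*exp(-5*x).
Try y_p = A*exp(x). Substituting into the equation and dividing by exp(x) gives A = 7/24, so y_p = 7*exp(x)/24.

y = 7*exp(x)/24 + C1*exp(5*x) + C2*exp(-5*x)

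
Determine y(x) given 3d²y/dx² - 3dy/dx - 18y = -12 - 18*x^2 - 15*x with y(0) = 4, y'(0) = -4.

y = 11/12 + x**2 + x/2 + exp(3*x)/3 + 11*exp(-2*x)/4

Divide through by 3: y'' - y' - 6y = -4 - 6*x^2 - 5*x.
Characteristic equation r² - r - 6 = 0 factors as (r - 3)(r + 2) = 0, so r = 3, -2.
Hence y_h = C1*exp(3*x) + C2*exp(-2*x).
For the particular solution try y_p = A0 + A1*x + A2*x^2. Substituting and matching coefficients of each power of x gives A0 = 11/12, A1 = 1/2, A2 = 1, so y_p = 11/12 + x^2 + x/2.
General solution: y = 11/12 + x^2 + x/2 + C1*exp(3*x) + C2*exp(-2*x).
Apply the initial conditions: y(0) = 11/12 + C1 + C2 = 4 and y'(0) = 1/2 - 2*C2 + 3*C1 = -4. Solving gives C1 = 1/3, C2 = 11/4.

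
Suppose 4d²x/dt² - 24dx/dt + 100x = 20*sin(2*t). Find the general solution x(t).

x = 4*cos(2*t)/39 + 7*sin(2*t)/39 + C1*cos(4*t)*exp(3*t) + C2*exp(3*t)*sin(4*t)

Divide through by 4: x'' - 6x' + 25x = 5*sin(2*t).
Characteristic equation r² - 6r + 25 = 0 has discriminant (-6)² - 4·(25) = -64 < 0, so r = 3 ± 4i.
Hence x_h = C1*cos(4*t)*exp(3*t) + C2*exp(3*t)*sin(4*t).
Try x_p = A*cos(2*t) + B*sin(2*t). Substituting and equating the coefficients of cos(2t) and sin(2t) gives A = 4/39, B = 7/39, so x_p = 4*cos(2*t)/39 + 7*sin(2*t)/39.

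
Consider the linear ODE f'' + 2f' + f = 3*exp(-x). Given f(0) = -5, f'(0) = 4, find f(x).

f = -5*exp(-x) - x*exp(-x) + 3*x**2*exp(-x)/2

Characteristic equation r² + 2r + 1 = 0 has discriminant (2)² - 4·(1) = 0, so r = -1 is a repeated root.
Hence f_h = (C1 + C2*x)*exp(-x).
Since exp(-x) solves the homogeneous equation (r = -1 is a root of multiplicity 2), multiply the trial by x^2. Try f_p = A*x^2*exp(-x). Substituting into the equation and dividing by exp(-x) gives A = 3/2, so f_p = 3*x^2*exp(-x)/2.
General solution: f = C1*exp(-x) + 3*x^2*exp(-x)/2 + C2*x*exp(-x).
Apply the initial conditions: f(0) = C1 = -5 and f'(0) = C2 - C1 = 4. Solving gives C1 = -5, C2 = -1.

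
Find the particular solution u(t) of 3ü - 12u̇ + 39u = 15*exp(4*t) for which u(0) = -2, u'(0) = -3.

u = 5*exp(4*t)/13 - 31*cos(3*t)*exp(2*t)/13 + exp(2*t)*sin(3*t)/13

Divide through by 3: u'' - 4u' + 13u = 5*exp(4*t).
Characteristic equation r² - 4r + 13 = 0 has discriminant (-4)² - 4·(13) = -36 < 0, so r = 2 ± 3i.
Hence u_h = C1*cos(3*t)*exp(2*t) + C2*exp(2*t)*sin(3*t).
Try u_p = A*exp(4*t). Substituting into the equation and dividing by exp(4*t) gives A = 5/13, so u_p = 5*exp(4*t)/13.
General solution: u = 5*exp(4*t)/13 + C1*cos(3*t)*exp(2*t) + C2*exp(2*t)*sin(3*t).
Apply the initial conditions: u(0) = 5/13 + C1 = -2 and u'(0) = 20/13 + 2*C1 + 3*C2 = -3. Solving gives C1 = -31/13, C2 = 1/13.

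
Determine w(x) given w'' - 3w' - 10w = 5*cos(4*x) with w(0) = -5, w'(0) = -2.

Characteristic equation r² - 3r - 10 = 0 factors as (r - 5)(r + 2) = 0, so r = 5, -2.
Hence w_h = C1*exp(5*x) + C2*exp(-2*x).
Try w_p = A*cos(4*x) + B*sin(4*x). Substituting and equating the coefficients of cos(4x) and sin(4x) gives A = -13/82, B = -3/41, so w_p = -13*cos(4*x)/82 - 3*sin(4*x)/41.
General solution: w = -13*cos(4*x)/82 - 3*sin(4*x)/41 + C1*exp(5*x) + C2*exp(-2*x).
Apply the initial conditions: w(0) = -13/82 + C1 + C2 = -5 and w'(0) = -12/41 - 2*C2 + 5*C1 = -2. Solving gives C1 = -467/287, C2 = -45/14.

w = -467*exp(5*x)/287 - 45*exp(-2*x)/14 - 13*cos(4*x)/82 - 3*sin(4*x)/41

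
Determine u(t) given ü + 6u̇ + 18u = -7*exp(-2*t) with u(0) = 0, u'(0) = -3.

Characteristic equation r² + 6r + 18 = 0 has discriminant (6)² - 4·(18) = -36 < 0, so r = -3 ± 3i.
Hence u_h = C1*cos(3*t)*exp(-3*t) + C2*exp(-3*t)*sin(3*t).
Try u_p = A*exp(-2*t). Substituting into the equation and dividing by exp(-2*t) gives A = -7/10, so u_p = -7*exp(-2*t)/10.
General solution: u = -7*exp(-2*t)/10 + C1*cos(3*t)*exp(-3*t) + C2*exp(-3*t)*sin(3*t).
Apply the initial conditions: u(0) = -7/10 + C1 = 0 and u'(0) = 7/5 - 3*C1 + 3*C2 = -3. Solving gives C1 = 7/10, C2 = -23/30.

u = -7*exp(-2*t)/10 - 23*exp(-3*t)*sin(3*t)/30 + 7*cos(3*t)*exp(-3*t)/10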